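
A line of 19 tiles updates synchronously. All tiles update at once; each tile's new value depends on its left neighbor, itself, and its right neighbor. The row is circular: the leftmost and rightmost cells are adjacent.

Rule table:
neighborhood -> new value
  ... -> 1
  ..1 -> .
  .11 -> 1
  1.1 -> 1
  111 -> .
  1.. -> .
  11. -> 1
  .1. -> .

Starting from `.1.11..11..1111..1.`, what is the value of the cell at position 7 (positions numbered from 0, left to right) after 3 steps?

..111..11..1..1....
1.1.1..11.......111
11.1...11.11111.1..
position 7 holds 1

1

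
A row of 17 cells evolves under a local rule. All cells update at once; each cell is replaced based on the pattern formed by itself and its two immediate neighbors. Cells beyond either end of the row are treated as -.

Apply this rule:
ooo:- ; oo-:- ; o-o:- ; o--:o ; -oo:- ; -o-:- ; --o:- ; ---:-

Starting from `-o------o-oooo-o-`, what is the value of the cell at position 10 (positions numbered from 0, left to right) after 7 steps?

--o-------------o
---o-------------
----o------------
-----o-----------
------o----------
-------o---------
--------o--------
position 10 holds -

-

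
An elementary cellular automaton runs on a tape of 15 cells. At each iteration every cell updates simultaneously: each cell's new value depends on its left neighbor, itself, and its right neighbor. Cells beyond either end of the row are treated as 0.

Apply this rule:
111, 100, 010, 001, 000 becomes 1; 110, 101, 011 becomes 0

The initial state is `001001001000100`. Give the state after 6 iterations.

010001111100010

iteration 1: 111111111111111
iteration 2: 011111111111110
iteration 3: 101111111111101
iteration 4: 100111111111001
iteration 5: 111011111110111
iteration 6: 010001111100010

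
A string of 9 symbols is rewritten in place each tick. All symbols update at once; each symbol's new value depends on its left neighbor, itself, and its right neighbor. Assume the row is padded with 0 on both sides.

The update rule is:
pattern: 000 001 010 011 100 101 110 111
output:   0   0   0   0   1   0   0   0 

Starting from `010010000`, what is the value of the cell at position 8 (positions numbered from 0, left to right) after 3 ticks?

0

tick 1: 001001000
tick 2: 000100100
tick 3: 000010010
position 8 holds 0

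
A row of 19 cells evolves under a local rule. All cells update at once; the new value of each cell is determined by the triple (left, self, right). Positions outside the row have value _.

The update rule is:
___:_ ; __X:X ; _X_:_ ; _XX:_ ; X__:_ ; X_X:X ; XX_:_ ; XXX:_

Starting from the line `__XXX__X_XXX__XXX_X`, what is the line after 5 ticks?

_X____X_X____X___X_
X____X_X____X___X__
____X_X____X___X___
___X_X____X___X____
__X_X____X___X_____

__X_X____X___X_____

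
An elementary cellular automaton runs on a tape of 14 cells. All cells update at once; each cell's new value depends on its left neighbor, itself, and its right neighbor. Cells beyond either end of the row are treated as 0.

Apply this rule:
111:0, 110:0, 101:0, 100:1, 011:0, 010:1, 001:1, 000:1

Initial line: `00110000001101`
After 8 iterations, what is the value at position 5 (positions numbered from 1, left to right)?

0

11001111110001
00110000001111
11001111110000
00110000001111  (repeats iteration 2; period 2)
iteration 8: 00110000001111
position 5 holds 0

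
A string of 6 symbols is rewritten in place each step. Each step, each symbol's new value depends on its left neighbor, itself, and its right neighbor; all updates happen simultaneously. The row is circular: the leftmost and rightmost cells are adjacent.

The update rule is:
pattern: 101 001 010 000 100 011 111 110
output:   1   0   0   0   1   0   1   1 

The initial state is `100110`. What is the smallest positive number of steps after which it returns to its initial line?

6

010011
101001
110100
011010
001101
100110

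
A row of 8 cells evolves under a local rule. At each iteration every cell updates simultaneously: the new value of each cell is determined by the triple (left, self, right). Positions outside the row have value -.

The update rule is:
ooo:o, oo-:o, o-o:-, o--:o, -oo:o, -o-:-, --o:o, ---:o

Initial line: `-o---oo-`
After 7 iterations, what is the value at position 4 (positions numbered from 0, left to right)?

o

o-oooooo
--oooooo
oooooooo
oooooooo  (fixed point — unchanged through iteration 7)
position 4 holds o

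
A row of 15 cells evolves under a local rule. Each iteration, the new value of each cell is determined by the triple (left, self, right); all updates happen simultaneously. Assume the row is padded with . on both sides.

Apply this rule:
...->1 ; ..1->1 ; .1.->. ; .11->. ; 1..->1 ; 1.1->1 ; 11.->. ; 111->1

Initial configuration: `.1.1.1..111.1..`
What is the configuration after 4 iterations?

.1.1.1..1.1.1..

1.1.1.11.1.1.11
.1.1.1..1.1.1..
1.1.1.11.1.1.11  (repeats iteration 1; period 2)
iteration 4: .1.1.1..1.1.1..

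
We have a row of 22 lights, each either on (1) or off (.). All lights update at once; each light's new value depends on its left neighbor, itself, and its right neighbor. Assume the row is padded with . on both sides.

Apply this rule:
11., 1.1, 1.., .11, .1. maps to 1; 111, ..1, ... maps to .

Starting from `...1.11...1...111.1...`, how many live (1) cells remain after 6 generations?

12

generation 1: ...11111..11..1.1111..
generation 2: ...1...11.111.111..11.
generation 3: ...11..1111.111.11.111
generation 4: ...111.1..111.111111.1
generation 5: ...1.1111.1.111....111
generation 6: ...111..11111.11...1.1
count of 1: 12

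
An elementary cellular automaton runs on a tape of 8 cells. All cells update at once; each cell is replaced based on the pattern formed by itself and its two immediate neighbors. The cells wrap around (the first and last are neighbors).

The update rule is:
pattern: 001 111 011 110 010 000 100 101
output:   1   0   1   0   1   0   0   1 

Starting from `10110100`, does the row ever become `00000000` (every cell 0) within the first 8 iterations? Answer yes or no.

no

iteration 1: 11101101
iteration 2: 00011011
iteration 3: 00110110
iteration 4: 01101100
iteration 5: 11011000
iteration 6: 10110001
iteration 7: 01100011
iteration 8: 11000110
iteration 8 is 11000110, still not uniform 0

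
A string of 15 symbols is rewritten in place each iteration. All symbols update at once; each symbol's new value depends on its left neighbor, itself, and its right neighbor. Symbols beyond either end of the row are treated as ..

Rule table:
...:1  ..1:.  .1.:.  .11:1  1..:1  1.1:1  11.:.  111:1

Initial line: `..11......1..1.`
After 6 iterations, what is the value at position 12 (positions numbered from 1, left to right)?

1

1.1.11111..1..1
.1.11111.1..1..
..11111.1.1..11
1.1111.1.1.1.1.
.1111.1.1.1.1.1
.111.1.1.1.1.1.
position 12 holds 1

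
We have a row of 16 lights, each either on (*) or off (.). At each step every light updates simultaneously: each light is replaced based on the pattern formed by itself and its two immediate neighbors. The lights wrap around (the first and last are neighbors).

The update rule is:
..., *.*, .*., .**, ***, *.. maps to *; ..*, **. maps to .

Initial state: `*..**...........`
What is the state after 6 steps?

**********.**.**

**.*.**********.
*.************.*
.************.**
************.**.
***********.**.*
**********.**.**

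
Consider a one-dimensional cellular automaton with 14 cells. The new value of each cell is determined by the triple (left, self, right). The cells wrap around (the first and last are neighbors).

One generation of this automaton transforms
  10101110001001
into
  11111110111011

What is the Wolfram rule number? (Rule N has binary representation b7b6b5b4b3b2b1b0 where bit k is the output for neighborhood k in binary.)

position 5: 111 → 1  (bit 7 = 1)
position 0: 110 → 1  (bit 6 = 1)
position 1: 101 → 1  (bit 5 = 1)
position 7: 100 → 0  (bit 4 = 0)
position 4: 011 → 1  (bit 3 = 1)
position 2: 010 → 1  (bit 2 = 1)
position 9: 001 → 1  (bit 1 = 1)
position 8: 000 → 1  (bit 0 = 1)
bits b7..b0 = 11101111 = 239

239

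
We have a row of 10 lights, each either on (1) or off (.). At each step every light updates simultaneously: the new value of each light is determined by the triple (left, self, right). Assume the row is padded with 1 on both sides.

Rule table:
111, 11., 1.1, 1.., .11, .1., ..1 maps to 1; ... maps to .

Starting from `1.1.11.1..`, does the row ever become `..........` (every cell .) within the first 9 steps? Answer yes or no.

1111111111
1111111111  (fixed point — unchanged through step 9)
step 9 is 1111111111, still not uniform .

no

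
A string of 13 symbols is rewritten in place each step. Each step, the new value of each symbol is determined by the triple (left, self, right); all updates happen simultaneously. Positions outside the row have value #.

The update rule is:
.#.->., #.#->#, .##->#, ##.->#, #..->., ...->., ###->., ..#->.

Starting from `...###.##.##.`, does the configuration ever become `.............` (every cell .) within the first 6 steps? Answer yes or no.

...#.########
....##.......
....##.......  (fixed point — unchanged through step 6)
step 6 is ....##......., still not uniform .

no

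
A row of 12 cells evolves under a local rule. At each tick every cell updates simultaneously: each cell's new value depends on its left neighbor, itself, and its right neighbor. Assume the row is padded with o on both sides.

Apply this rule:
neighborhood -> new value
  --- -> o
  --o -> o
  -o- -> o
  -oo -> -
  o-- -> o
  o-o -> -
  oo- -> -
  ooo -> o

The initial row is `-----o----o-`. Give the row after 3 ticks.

ooooooooo-oo

ooooooooooo-
oooooooooo--
ooooooooo-oo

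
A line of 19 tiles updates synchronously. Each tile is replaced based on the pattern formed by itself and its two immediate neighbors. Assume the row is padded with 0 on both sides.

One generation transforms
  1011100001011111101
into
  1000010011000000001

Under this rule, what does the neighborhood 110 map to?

0

At position 4 the neighborhood is 110; the next row has 0 there.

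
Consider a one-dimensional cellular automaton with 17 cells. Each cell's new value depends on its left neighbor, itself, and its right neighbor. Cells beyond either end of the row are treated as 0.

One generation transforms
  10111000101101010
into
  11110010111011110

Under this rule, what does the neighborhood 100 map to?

At position 5 the neighborhood is 100; the next row has 0 there.

0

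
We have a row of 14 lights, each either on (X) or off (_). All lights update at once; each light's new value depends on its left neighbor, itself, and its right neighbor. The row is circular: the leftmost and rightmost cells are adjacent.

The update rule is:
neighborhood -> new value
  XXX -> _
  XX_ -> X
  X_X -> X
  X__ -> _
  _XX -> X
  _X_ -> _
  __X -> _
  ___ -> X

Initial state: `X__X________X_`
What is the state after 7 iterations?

_____XXXXXX__X
_XXX_X____X___
_X_XX__XX___XX
X_XXX__XX_X_XX
XXX_X__XXX_XX_
X_XX___X_XXXXX
XXXX_X__XX____

XXXX_X__XX____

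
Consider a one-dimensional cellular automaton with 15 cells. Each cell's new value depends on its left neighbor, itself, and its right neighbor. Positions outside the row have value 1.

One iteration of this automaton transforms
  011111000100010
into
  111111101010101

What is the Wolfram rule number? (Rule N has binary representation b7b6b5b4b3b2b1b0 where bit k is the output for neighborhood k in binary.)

position 2: 111 → 1  (bit 7 = 1)
position 5: 110 → 1  (bit 6 = 1)
position 0: 101 → 1  (bit 5 = 1)
position 6: 100 → 1  (bit 4 = 1)
position 1: 011 → 1  (bit 3 = 1)
position 9: 010 → 0  (bit 2 = 0)
position 8: 001 → 1  (bit 1 = 1)
position 7: 000 → 0  (bit 0 = 0)
bits b7..b0 = 11111010 = 250

250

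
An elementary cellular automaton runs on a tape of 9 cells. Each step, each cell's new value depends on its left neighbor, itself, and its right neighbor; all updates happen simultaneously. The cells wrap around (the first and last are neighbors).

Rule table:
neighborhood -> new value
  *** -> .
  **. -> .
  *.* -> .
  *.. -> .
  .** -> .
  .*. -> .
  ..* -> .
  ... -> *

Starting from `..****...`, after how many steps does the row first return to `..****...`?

step 1: *......**
step 2: ..****...

2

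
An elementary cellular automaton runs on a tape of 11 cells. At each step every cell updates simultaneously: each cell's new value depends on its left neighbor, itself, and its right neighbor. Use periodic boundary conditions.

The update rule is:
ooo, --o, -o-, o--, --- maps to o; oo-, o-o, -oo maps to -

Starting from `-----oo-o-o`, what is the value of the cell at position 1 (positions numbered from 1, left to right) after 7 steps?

o

ooooo---o-o
oooo-oooo--
-oo---oo-oo
---ooo-----
ooo-o-ooooo
oo--o--oooo
o-ooooo-ooo
position 1 holds o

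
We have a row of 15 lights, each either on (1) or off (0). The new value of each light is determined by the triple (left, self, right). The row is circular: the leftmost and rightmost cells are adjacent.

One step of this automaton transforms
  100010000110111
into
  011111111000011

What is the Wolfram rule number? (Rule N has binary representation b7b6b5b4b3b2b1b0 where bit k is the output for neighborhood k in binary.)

position 13: 111 → 1  (bit 7 = 1)
position 0: 110 → 0  (bit 6 = 0)
position 11: 101 → 0  (bit 5 = 0)
position 1: 100 → 1  (bit 4 = 1)
position 9: 011 → 0  (bit 3 = 0)
position 4: 010 → 1  (bit 2 = 1)
position 3: 001 → 1  (bit 1 = 1)
position 2: 000 → 1  (bit 0 = 1)
bits b7..b0 = 10010111 = 151

151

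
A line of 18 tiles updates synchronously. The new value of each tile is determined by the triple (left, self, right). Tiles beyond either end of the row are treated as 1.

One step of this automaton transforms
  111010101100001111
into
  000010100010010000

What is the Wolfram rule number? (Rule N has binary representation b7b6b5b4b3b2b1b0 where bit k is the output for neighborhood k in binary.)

22

position 0: 111 → 0  (bit 7 = 0)
position 2: 110 → 0  (bit 6 = 0)
position 3: 101 → 0  (bit 5 = 0)
position 10: 100 → 1  (bit 4 = 1)
position 8: 011 → 0  (bit 3 = 0)
position 4: 010 → 1  (bit 2 = 1)
position 13: 001 → 1  (bit 1 = 1)
position 11: 000 → 0  (bit 0 = 0)
bits b7..b0 = 00010110 = 22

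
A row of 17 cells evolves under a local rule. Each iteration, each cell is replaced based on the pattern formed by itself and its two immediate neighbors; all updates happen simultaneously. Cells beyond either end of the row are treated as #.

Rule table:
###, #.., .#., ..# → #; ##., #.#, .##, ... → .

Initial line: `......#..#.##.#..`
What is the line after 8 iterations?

##.##..#...#..##.

iteration 1: #....#####....###
iteration 2: .#..#.###.#..#.##
iteration 3: .####..#..####..#
iteration 4: ..##.#####.##.##.
iteration 5: ##....###........
iteration 6: #.#..#.#.#......#
iteration 7: ..####.#.##....#.
iteration 8: ##.##..#...#..##.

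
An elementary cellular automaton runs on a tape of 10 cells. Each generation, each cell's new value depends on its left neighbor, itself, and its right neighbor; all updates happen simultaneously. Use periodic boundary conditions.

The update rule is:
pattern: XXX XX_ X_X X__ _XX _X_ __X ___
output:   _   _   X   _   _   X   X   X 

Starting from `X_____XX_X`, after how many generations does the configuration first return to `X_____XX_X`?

20

__XXXX__X_
XX_____XX_
___XXXX__X
_XX_____XX
X___XXXX__
X_XX_____X
_X___XXXX_
XX_XX_____
__X___XXXX
_XX_XX____
X__X___XXX
__XX_XX___
XX__X___XX
___XX_XX__
XXX__X___X
____XX_XX_
XXXX__X___
_____XX_XX
_XXXX__X__
X_____XX_X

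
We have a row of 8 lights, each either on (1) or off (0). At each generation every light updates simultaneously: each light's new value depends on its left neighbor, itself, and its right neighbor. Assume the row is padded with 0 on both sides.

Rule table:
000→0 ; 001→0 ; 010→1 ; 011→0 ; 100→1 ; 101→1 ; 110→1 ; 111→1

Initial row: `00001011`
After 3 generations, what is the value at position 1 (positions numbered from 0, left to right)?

0

00001101
00000111
00000011
position 1 holds 0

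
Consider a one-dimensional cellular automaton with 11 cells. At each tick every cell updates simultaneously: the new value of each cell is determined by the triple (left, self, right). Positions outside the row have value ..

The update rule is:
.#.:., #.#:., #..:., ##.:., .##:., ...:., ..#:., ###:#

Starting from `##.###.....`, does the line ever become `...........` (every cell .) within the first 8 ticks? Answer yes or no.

yes

....#......
...........
all cells are . at tick 2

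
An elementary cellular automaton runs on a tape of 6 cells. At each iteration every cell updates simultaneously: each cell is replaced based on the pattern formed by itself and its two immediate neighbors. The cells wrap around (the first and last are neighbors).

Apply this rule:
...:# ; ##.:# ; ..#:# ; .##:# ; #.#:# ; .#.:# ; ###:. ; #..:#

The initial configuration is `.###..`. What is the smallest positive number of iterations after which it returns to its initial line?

##.###
.###..

2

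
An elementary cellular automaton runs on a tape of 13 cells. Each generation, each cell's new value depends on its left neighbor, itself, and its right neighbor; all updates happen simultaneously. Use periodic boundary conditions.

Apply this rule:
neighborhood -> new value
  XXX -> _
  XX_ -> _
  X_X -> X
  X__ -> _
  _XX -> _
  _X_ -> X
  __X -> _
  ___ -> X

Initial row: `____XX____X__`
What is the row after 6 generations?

generation 1: XXX____XX_X_X
generation 2: ____XX___XXX_
generation 3: XXX____X_____
generation 4: ____XX_X_XXX_
generation 5: XXX___XXX____
generation 6: ____X_____XX_

____X_____XX_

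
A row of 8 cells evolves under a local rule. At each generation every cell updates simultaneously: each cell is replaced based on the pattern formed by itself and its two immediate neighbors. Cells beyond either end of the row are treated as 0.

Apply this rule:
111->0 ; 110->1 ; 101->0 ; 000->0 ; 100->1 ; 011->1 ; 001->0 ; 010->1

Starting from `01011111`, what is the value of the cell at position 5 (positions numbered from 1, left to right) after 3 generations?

1

generation 1: 01010001
generation 2: 01011001
generation 3: 01011101
position 5 holds 1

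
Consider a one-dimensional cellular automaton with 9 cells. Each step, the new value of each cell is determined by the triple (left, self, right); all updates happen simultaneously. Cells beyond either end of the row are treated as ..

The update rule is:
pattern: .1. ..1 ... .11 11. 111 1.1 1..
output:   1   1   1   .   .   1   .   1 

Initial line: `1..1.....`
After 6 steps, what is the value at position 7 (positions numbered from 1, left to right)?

111111111
.1111111.
1.11111.1
1..111..1
111.1.111
.1..1..1.
position 7 holds .

.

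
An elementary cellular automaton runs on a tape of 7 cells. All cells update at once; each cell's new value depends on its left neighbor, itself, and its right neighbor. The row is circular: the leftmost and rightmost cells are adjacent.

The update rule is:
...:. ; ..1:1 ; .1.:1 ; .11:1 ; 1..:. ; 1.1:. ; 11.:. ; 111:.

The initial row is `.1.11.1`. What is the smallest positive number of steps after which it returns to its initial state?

14

.1.1..1
.1.1.11
.1.1.1.
11.1.1.
1..1.1.
1.11.1.
1.1..1.
1.1.11.
1.1.1..
1.1.1.1
..1.1.1
.11.1.1
.1..1.1
.1.11.1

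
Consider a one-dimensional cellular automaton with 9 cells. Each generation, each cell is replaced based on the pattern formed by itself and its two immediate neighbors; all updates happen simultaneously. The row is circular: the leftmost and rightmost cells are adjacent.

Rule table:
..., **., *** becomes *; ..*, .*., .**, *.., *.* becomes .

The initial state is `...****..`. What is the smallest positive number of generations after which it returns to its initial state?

generation 1: **..***.*
generation 2: **...**..
generation 3: .*.*..*..
generation 4: ........*
generation 5: .******..
generation 6: ..*****.*
generation 7: ...****..

7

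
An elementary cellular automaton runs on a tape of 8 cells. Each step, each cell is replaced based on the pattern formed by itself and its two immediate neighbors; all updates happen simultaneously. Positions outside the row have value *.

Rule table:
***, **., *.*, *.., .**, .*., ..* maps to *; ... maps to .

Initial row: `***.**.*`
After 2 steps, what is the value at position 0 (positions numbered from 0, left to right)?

*

********
********
position 0 holds *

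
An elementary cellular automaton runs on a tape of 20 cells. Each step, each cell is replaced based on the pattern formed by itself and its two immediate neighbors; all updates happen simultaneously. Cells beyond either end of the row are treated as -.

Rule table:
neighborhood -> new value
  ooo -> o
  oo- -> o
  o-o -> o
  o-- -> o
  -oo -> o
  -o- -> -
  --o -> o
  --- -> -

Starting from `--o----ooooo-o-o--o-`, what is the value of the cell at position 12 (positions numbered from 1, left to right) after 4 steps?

-o-o--ooooooo-o-oo-o
o-o-oooooooooo-oooo-
-o-ooooooooooooooooo
o-oooooooooooooooooo
position 12 holds o

o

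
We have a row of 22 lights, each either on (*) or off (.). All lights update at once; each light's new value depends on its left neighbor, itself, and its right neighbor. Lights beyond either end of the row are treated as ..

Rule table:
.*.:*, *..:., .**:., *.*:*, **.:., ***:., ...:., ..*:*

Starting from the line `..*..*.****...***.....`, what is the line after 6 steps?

step 1: .**.***......*........
step 2: *..*........**........
step 3: *.**.......*..........
step 4: **........**..........
step 5: .........*............
step 6: ........**............

........**............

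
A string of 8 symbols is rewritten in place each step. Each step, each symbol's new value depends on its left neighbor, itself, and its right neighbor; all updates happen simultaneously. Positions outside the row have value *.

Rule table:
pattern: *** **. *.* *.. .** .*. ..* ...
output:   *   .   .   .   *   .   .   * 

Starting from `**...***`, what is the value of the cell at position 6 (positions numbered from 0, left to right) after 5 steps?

*..*.***
.....***
.***.***
.**..***
.*...***
position 6 holds *

*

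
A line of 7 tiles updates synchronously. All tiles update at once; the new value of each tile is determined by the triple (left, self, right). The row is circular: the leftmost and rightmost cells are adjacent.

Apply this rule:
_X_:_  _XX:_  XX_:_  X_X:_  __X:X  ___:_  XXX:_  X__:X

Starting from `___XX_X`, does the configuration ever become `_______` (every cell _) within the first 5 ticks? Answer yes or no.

X_X____
___X__X
X_X_XX_
_______
all cells are _ at tick 4

yes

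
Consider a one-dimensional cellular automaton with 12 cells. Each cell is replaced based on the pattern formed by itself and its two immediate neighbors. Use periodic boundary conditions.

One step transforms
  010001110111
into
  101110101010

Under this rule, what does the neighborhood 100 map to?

1

At position 2 the neighborhood is 100; the next row has 1 there.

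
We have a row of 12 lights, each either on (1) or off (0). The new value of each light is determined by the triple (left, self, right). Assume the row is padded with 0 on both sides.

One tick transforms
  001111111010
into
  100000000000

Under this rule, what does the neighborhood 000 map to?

1

At position 0 the neighborhood is 000; the next row has 1 there.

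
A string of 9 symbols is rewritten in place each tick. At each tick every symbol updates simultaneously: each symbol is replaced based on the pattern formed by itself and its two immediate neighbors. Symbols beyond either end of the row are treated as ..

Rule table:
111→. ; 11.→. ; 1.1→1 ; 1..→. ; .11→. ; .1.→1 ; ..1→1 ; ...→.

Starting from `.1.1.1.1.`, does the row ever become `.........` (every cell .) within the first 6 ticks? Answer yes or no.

11111111.
.........
all cells are . at tick 2

yes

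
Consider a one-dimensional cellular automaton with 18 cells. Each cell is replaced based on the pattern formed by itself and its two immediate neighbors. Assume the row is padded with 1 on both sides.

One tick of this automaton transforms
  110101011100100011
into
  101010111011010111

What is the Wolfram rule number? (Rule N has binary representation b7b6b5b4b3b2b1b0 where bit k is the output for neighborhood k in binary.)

position 0: 111 → 1  (bit 7 = 1)
position 1: 110 → 0  (bit 6 = 0)
position 2: 101 → 1  (bit 5 = 1)
position 10: 100 → 1  (bit 4 = 1)
position 7: 011 → 1  (bit 3 = 1)
position 3: 010 → 0  (bit 2 = 0)
position 11: 001 → 1  (bit 1 = 1)
position 14: 000 → 0  (bit 0 = 0)
bits b7..b0 = 10111010 = 186

186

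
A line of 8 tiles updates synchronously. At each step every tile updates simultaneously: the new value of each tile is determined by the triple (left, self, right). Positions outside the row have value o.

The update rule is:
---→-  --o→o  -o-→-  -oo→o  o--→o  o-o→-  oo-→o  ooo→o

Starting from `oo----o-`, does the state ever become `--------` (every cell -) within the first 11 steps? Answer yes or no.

no

ooo--o--
ooooo-oo
ooooo-oo  (fixed point — unchanged through step 11)
step 11 is ooooo-oo, still not uniform -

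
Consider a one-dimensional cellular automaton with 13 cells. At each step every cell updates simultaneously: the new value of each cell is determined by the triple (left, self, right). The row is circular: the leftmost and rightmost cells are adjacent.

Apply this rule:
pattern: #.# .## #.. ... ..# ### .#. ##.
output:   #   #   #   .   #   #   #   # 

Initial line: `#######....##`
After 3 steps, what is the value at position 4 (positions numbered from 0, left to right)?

########..###
#############
#############
position 4 holds #

#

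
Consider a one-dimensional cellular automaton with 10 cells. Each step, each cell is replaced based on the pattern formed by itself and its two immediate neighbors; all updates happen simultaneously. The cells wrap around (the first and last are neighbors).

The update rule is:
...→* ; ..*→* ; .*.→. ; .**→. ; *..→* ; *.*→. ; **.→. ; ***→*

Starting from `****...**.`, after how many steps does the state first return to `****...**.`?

30

.**.***...
*....*.***
.****...**
..**.***..
**....*.**
*.****...*
...**.***.
***....*.*
**.****...
....**.***
****....*.
.**.****..
*....**.**
.****....*
..**.****.
**....**.*
*.****....
...**.****
***....**.
.*.****...
*...**.***
.***....**
..*.****..
**...**.**
*.***....*
...*.****.
***...**.*
**.***....
....*.****
****...**.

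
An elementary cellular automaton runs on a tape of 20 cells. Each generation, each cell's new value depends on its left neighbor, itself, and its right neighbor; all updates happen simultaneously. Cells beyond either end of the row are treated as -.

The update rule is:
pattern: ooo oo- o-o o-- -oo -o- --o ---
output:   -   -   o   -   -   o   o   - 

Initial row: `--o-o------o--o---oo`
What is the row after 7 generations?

o---oo-oo--o--------

-oooo-----oo-oo--o--
o--------o--o---oo--
o-------oo-oo--o----
o------o--o---oo----
o-----oo-oo--o------
o----o--o---oo------
o---oo-oo--o--------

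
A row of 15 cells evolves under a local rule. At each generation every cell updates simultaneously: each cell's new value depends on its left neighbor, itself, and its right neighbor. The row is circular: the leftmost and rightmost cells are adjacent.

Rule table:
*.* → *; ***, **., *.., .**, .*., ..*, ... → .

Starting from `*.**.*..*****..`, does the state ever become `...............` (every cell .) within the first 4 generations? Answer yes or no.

yes

.*..*..........
...............
all cells are . at generation 2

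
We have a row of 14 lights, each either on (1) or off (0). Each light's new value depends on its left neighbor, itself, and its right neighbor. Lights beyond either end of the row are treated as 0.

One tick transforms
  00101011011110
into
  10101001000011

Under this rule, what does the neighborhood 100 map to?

At position 13 the neighborhood is 100; the next row has 1 there.

1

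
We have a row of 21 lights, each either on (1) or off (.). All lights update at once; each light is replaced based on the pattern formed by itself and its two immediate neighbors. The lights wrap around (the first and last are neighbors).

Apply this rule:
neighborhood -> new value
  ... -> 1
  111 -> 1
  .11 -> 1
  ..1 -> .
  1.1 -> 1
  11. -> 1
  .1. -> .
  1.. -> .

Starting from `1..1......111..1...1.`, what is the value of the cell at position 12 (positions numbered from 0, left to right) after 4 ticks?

1

tick 1: .....1111.111....1..1
tick 2: .111.11111111.11.....
tick 3: .111111111111111.1111
tick 4: 111111111111111111111
position 12 holds 1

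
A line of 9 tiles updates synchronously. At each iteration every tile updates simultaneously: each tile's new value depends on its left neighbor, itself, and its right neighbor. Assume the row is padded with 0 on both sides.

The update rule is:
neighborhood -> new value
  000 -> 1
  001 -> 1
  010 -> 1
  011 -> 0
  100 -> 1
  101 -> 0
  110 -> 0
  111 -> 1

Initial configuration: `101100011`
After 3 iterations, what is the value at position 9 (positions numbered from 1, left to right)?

100011100
111101011
011001000
position 9 holds 0

0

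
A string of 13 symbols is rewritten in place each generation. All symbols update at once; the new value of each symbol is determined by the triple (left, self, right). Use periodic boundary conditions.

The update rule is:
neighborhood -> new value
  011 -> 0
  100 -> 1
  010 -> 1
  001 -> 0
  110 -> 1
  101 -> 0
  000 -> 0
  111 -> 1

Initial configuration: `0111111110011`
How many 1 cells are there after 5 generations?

9

generation 1: 0011111111001
generation 2: 1001111111101
generation 3: 1100111111100
generation 4: 0110011111110
generation 5: 0011001111111
count of 1: 9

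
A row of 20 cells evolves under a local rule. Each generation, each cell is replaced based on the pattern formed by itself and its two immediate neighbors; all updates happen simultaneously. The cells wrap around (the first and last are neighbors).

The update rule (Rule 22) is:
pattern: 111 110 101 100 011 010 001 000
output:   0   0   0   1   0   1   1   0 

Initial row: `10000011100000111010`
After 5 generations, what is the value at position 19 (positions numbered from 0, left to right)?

0

generation 1: 11000100010001000010
generation 2: 00101110111011100110
generation 3: 01100000000000011001
generation 4: 00010000000000100111
generation 5: 10111000000001111000
position 19 holds 0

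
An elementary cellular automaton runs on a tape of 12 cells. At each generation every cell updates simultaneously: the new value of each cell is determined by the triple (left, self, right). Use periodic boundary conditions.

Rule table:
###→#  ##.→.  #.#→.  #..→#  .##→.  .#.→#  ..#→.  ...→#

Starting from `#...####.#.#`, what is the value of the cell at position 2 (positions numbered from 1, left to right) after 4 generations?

.

.##..##..#..
...#...#.###
##.###.#..#.
....#..##.#.
position 2 holds .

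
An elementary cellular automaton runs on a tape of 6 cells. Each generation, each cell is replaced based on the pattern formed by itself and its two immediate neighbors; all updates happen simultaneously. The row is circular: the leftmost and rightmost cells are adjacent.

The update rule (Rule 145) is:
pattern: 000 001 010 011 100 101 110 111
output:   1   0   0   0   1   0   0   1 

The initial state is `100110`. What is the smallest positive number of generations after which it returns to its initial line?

010000
001111
100110

3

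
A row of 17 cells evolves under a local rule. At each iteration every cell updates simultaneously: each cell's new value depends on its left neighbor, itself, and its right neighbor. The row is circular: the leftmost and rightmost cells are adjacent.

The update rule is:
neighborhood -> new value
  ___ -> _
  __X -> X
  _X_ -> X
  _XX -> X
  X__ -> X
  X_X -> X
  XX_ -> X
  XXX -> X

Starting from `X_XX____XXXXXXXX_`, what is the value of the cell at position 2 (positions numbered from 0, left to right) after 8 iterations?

X

XXXXX__XXXXXXXXXX
XXXXXXXXXXXXXXXXX
XXXXXXXXXXXXXXXXX  (fixed point — unchanged through iteration 8)
position 2 holds X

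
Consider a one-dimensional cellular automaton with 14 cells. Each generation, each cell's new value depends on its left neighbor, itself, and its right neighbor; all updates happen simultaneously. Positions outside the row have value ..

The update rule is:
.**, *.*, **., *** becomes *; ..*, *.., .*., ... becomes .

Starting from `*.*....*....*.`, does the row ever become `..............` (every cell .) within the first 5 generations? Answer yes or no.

yes

.*............
..............
all cells are . at generation 2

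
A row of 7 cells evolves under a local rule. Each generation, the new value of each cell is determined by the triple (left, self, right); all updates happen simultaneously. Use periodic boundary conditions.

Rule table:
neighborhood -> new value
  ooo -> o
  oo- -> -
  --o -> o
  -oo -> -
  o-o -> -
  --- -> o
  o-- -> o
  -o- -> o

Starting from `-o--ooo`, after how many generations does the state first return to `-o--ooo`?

generation 1: -ooo-o-
generation 2: o-o--oo
generation 3: --ooo-o
generation 4: oo-o--o
generation 5: o--ooo-
generation 6: ooo-o--
generation 7: -o--ooo

7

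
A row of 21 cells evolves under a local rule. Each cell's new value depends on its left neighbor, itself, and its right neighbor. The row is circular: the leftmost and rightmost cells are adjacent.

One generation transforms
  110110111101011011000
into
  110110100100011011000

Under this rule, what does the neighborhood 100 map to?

At position 18 the neighborhood is 100; the next row has 0 there.

0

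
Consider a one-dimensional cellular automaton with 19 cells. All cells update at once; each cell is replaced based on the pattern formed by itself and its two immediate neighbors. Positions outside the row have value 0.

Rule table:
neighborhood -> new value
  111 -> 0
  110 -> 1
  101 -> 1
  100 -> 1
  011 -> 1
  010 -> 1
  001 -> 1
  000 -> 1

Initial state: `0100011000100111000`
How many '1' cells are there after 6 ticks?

5

tick 1: 1111111111111101111
tick 2: 1000000000000111001
tick 3: 1111111111111101111  (repeats tick 1; period 2)
tick 6: 1000000000000111001
count of 1: 5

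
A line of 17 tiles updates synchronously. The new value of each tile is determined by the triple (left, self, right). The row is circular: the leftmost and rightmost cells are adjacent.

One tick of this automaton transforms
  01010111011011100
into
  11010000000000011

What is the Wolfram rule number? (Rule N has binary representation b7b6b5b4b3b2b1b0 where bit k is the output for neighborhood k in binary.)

position 6: 111 → 0  (bit 7 = 0)
position 7: 110 → 0  (bit 6 = 0)
position 2: 101 → 0  (bit 5 = 0)
position 15: 100 → 1  (bit 4 = 1)
position 5: 011 → 0  (bit 3 = 0)
position 1: 010 → 1  (bit 2 = 1)
position 0: 001 → 1  (bit 1 = 1)
position 16: 000 → 1  (bit 0 = 1)
bits b7..b0 = 00010111 = 23

23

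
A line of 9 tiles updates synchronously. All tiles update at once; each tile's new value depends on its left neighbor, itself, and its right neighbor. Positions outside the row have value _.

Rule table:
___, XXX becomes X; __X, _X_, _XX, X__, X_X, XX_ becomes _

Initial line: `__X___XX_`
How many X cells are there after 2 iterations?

iteration 1: X___X____
iteration 2: __X___XXX
count of X: 4

4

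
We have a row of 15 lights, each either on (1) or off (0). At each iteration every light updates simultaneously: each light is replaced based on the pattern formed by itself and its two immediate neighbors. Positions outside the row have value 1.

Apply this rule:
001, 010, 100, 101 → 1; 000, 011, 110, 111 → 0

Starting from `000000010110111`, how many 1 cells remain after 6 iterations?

7

100000111001000
010001000111101
111011101000010
000100011100111
101110100011000
010001110100101
count of 1: 7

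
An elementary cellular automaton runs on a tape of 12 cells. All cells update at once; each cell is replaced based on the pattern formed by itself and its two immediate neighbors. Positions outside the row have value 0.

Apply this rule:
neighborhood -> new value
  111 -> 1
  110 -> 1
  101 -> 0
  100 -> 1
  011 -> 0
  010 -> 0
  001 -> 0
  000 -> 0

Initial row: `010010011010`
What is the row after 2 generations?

000100100100

generation 1: 001001001001
generation 2: 000100100100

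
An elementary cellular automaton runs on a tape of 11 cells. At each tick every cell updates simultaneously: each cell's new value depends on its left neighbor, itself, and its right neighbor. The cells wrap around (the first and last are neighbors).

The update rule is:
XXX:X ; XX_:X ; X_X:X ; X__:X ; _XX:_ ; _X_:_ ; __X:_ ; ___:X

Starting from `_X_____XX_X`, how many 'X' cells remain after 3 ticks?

7

tick 1: X_XXXX__XX_
tick 2: _X_XXXX__XX
tick 3: X_X_XXXX__X
count of X: 7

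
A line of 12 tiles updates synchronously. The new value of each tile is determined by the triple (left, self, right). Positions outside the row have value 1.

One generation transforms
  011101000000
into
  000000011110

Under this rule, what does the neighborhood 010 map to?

At position 5 the neighborhood is 010; the next row has 0 there.

0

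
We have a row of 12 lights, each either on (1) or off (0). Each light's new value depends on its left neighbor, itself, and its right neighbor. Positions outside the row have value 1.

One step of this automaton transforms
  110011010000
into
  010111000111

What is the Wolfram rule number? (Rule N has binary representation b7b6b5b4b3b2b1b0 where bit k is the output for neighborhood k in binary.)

75

position 0: 111 → 0  (bit 7 = 0)
position 1: 110 → 1  (bit 6 = 1)
position 6: 101 → 0  (bit 5 = 0)
position 2: 100 → 0  (bit 4 = 0)
position 4: 011 → 1  (bit 3 = 1)
position 7: 010 → 0  (bit 2 = 0)
position 3: 001 → 1  (bit 1 = 1)
position 9: 000 → 1  (bit 0 = 1)
bits b7..b0 = 01001011 = 75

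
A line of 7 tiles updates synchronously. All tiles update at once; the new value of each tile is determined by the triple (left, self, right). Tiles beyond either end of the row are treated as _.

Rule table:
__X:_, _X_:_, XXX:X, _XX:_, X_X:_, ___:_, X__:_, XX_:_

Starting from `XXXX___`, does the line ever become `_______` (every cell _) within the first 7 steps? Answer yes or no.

step 1: _XX____
step 2: _______
all cells are _ at step 2

yes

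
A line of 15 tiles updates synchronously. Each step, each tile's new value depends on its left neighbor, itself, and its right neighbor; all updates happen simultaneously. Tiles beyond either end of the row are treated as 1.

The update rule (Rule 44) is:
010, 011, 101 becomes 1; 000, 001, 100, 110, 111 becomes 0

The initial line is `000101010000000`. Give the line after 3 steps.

000111110000000
000100000000000
000100000000000

000100000000000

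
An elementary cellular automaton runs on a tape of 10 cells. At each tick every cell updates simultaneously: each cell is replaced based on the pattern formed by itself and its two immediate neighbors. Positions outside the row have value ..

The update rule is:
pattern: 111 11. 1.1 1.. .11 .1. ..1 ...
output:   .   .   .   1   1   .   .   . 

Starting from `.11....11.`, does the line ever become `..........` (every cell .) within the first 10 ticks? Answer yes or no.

yes

.1.1...1.1
....1.....
.....1....
......1...
.......1..
........1.
.........1
..........
all cells are . at tick 8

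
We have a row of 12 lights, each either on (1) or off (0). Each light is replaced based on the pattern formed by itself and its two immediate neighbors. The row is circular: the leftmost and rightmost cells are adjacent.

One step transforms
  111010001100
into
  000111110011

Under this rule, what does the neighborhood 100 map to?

1

At position 5 the neighborhood is 100; the next row has 1 there.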